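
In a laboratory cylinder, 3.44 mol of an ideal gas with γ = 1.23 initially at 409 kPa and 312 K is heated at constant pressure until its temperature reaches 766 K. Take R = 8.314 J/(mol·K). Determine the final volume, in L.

53.6 L

V₁ = nRT₁/P₁ = 3.44×8.314×312/409 = 21.8 L.
Isobaric: P stays 409 kPa; V/T = const ⇒ T₂ = 766 K, V₂ = 53.6 L.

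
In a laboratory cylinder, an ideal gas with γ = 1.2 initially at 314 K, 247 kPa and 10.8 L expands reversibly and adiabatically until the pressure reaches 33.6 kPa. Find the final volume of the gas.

Adiabatic: T₂/T₁ = (P₂/P₁)^((γ−1)/γ) ⇒ T₂ = 314×(0.136)^0.167 = 225 K; V₂ = 56.9 L.

56.9 L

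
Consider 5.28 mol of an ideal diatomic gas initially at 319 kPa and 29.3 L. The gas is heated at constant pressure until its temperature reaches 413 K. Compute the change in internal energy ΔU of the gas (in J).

22000 J

T₁ = P₁V₁/(nR) = 319×29.3/(5.28×8.314) = 213 K.
Isobaric: P stays 319 kPa; V/T = const ⇒ T₂ = 413 K, V₂ = 56.8 L.
For an ideal gas ΔU = nCvΔT with Cv = (5/2)R = 20.8 J/(mol·K).
ΔU = 5.28×20.8×(413−213) = 22000 J.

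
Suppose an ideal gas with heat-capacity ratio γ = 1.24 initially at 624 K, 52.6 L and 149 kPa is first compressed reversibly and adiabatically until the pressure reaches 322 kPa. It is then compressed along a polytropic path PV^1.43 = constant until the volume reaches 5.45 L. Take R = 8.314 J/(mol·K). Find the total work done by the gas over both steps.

n = P₁V₁/(RT₁) = 149×52.6/(8.314×624) = 1.51 mol.
Step 1 — Adiabatic: T₂/T₁ = (P₂/P₁)^((γ−1)/γ) ⇒ T₂ = 624×(2.16)^0.194 = 724 K; V₂ = 28.3 L.
ΔU = nCvΔT = 1.51×34.6×(724−624) = 5250 J.
Q = 0 for an adiabatic process, so W = −ΔU = -5250 J.
State after step 1: P = 322 kPa, V = 28.3 L, T = 724 K.
Step 2 — Polytropic n=1.43: T₂ = T₁(V₁/V₂)^(n−1) = 724×(5.18)^0.43 = 1470 K; P₂ = P₁(V₁/V₂)^n = 3390 kPa.
W = (P₁V₁−P₂V₂)/(n−1) = (322×28.3−3390×5.45)/0.43 = -21800 J.
ΔU = nCvΔT = 1.51×34.6×(1470−724) = 39000 J.
Q = ΔU + W = 17200 J.
Net over both steps: W = -27000 J, Q = 17200 J, ΔU = 44300 J.

-27000 J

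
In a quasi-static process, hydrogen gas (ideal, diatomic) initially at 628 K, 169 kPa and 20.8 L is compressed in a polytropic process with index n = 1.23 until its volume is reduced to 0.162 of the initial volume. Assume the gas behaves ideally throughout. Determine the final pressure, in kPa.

1590 kPa

Polytropic n=1.23: T₂ = T₁(V₁/V₂)^(n−1) = 628×(6.17)^0.23 = 954 K; P₂ = P₁(V₁/V₂)^n = 1590 kPa.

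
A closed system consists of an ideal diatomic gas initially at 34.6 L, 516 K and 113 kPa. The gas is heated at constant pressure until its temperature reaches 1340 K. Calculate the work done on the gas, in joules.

-6240 J

n = P₁V₁/(RT₁) = 113×34.6/(8.314×516) = 0.911 mol.
Isobaric: P stays 113 kPa; V/T = const ⇒ T₂ = 1340 K, V₂ = 89.9 L.
W = PΔV = 113×(89.9−34.6) kPa·L = 6240 J.
Work done on the gas = −W_by = -6240 J.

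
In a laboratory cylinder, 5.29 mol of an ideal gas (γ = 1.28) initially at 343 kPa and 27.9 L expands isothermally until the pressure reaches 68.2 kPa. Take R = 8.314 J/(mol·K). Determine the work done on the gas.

-15500 J

T₁ = P₁V₁/(nR) = 343×27.9/(5.29×8.314) = 218 K.
Isothermal: T stays 218 K; PV = const ⇒ V₂ = 140 L, P₂ = 68.2 kPa.
W = nRT ln(V₂/V₁) = 5.29×8.314×218×ln(5.03) = 15500 J.
Work done on the gas = −W_by = -15500 J.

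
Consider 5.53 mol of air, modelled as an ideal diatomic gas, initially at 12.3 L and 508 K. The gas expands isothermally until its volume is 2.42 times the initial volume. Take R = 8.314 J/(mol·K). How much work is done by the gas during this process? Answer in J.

P₁ = nRT₁/V₁ = 5.53×8.314×508/12.3 = 1900 kPa.
Isothermal: T stays 508 K; PV = const ⇒ V₂ = 29.8 L, P₂ = 785 kPa.
W = nRT ln(V₂/V₁) = 5.53×8.314×508×ln(2.42) = 20600 J.

20600 J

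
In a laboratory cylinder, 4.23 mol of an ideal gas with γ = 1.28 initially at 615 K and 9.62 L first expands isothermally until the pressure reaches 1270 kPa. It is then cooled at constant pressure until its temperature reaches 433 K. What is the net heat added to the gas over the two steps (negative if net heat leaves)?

P₁ = nRT₁/V₁ = 4.23×8.314×615/9.62 = 2250 kPa.
Step 1 — Isothermal: T stays 615 K; PV = const ⇒ V₂ = 17.0 L, P₂ = 1270 kPa.
ΔU = 0 (ideal gas, T constant).
W = nRT ln(V₂/V₁) = 4.23×8.314×615×ln(1.77) = 12400 J.
Q = ΔU + W = 12400 J.
State after step 1: P = 1270 kPa, V = 17.0 L, T = 615 K.
Step 2 — Isobaric: P stays 1270 kPa; V/T = const ⇒ T₂ = 433 K, V₂ = 12.0 L.
W = PΔV = 1270×(12.0−17.0) kPa·L = -6400 J.
ΔU = nCvΔT = 4.23×29.7×(433−615) = -22900 J.
Q = ΔU + W = nCpΔT = -29300 J.
Net over both steps: W = 5950 J, Q = -16900 J, ΔU = -22900 J.

-16900 J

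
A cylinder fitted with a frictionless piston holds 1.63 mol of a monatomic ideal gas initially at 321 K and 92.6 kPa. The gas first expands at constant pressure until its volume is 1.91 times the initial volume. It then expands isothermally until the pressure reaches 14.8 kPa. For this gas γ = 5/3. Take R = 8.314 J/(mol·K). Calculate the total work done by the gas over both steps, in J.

19200 J

V₁ = nRT₁/P₁ = 1.63×8.314×321/92.6 = 47.0 L.
Step 1 — Isobaric: P stays 92.6 kPa; V/T = const ⇒ T₂ = 613 K, V₂ = 89.7 L.
W = PΔV = 92.6×(89.7−47.0) kPa·L = 3960 J.
ΔU = nCvΔT = 1.63×12.5×(613−321) = 5940 J.
Q = ΔU + W = nCpΔT = 9900 J.
State after step 1: P = 92.6 kPa, V = 89.7 L, T = 613 K.
Step 2 — Isothermal: T stays 613 K; PV = const ⇒ V₂ = 561 L, P₂ = 14.8 kPa.
ΔU = 0 (ideal gas, T constant).
W = nRT ln(V₂/V₁) = 1.63×8.314×613×ln(6.26) = 15200 J.
Q = ΔU + W = 15200 J.
Net over both steps: W = 19200 J, Q = 25100 J, ΔU = 5940 J.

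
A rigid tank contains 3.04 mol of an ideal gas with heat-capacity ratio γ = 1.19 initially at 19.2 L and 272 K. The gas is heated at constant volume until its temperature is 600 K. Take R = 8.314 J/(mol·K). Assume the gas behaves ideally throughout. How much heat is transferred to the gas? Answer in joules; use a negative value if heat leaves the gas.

43600 J

P₁ = nRT₁/V₁ = 3.04×8.314×272/19.2 = 358 kPa.
Isochoric: V stays 19.2 L; P/T = const ⇒ T₂ = 600 K, P₂ = 790 kPa.
W = 0 (no volume change).
ΔU = nCvΔT = 3.04×43.8×(600−272) = 43600 J.
Q = ΔU = 43600 J.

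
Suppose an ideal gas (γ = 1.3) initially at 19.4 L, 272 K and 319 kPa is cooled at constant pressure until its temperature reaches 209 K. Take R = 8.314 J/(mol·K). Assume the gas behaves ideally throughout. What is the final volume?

14.9 L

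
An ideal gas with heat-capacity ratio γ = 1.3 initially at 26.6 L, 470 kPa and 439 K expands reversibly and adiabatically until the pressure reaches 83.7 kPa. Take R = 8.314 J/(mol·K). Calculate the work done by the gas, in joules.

n = P₁V₁/(RT₁) = 470×26.6/(8.314×439) = 3.43 mol.
Adiabatic: T₂/T₁ = (P₂/P₁)^((γ−1)/γ) ⇒ T₂ = 439×(0.178)^0.231 = 295 K; V₂ = 100 L.
ΔU = nCvΔT = 3.43×27.7×(295−439) = -13700 J.
Q = 0 for an adiabatic process, so W = −ΔU = 13700 J.

13700 J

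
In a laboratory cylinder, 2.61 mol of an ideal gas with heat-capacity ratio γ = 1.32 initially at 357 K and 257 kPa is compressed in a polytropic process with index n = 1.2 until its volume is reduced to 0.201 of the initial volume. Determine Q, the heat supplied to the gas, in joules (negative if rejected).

-5500 J

V₁ = nRT₁/P₁ = 2.61×8.314×357/257 = 30.1 L.
Polytropic n=1.2: T₂ = T₁(V₁/V₂)^(n−1) = 357×(4.98)^0.20 = 492 K; P₂ = P₁(V₁/V₂)^n = 1760 kPa.
W = (P₁V₁−P₂V₂)/(n−1) = (257×30.1−1760×6.06)/0.20 = -14700 J.
ΔU = nCvΔT = 2.61×26.0×(492−357) = 9160 J.
Q = ΔU + W = -5500 J.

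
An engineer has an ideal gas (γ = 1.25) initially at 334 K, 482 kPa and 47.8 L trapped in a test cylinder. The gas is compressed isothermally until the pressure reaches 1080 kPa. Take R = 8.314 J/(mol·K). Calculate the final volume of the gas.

21.3 L

Isothermal: T stays 334 K; PV = const ⇒ V₂ = 21.3 L, P₂ = 1080 kPa.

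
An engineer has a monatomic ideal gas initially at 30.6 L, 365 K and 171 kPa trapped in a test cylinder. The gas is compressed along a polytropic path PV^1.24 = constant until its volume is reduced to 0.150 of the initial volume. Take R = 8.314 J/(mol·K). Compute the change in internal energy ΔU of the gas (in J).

n = P₁V₁/(RT₁) = 171×30.6/(8.314×365) = 1.72 mol.
Polytropic n=1.24: T₂ = T₁(V₁/V₂)^(n−1) = 365×(6.67)^0.24 = 575 K; P₂ = P₁(V₁/V₂)^n = 1800 kPa.
For an ideal gas ΔU = nCvΔT with Cv = (3/2)R = 12.5 J/(mol·K).
ΔU = 1.72×12.5×(575−365) = 4530 J.

4530 J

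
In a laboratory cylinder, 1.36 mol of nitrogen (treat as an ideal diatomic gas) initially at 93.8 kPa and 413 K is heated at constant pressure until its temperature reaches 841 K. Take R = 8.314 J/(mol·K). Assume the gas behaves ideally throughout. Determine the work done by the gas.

V₁ = nRT₁/P₁ = 1.36×8.314×413/93.8 = 49.8 L.
Isobaric: P stays 93.8 kPa; V/T = const ⇒ T₂ = 841 K, V₂ = 101 L.
W = PΔV = 93.8×(101−49.8) kPa·L = 4840 J.

4840 J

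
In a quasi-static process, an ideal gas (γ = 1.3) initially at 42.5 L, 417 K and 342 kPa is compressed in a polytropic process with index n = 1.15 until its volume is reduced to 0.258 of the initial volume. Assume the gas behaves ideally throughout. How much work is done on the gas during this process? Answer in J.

21800 J

n = P₁V₁/(RT₁) = 342×42.5/(8.314×417) = 4.19 mol.
Polytropic n=1.15: T₂ = T₁(V₁/V₂)^(n−1) = 417×(3.88)^0.15 = 511 K; P₂ = P₁(V₁/V₂)^n = 1620 kPa.
W = (P₁V₁−P₂V₂)/(n−1) = (342×42.5−1620×11.0)/0.15 = -21800 J.
Work done on the gas = −W_by = 21800 J.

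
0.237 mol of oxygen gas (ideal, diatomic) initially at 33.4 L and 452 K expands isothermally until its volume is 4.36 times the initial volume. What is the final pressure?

P₁ = nRT₁/V₁ = 0.237×8.314×452/33.4 = 26.7 kPa.
Isothermal: T stays 452 K; PV = const ⇒ V₂ = 146 L, P₂ = 6.12 kPa.

6.12 kPa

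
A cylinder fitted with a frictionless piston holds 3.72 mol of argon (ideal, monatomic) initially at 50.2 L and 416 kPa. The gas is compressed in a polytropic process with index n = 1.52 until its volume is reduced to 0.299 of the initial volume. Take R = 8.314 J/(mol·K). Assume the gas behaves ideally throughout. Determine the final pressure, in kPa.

T₁ = P₁V₁/(nR) = 416×50.2/(3.72×8.314) = 675 K.
Polytropic n=1.52: T₂ = T₁(V₁/V₂)^(n−1) = 675×(3.34)^0.52 = 1270 K; P₂ = P₁(V₁/V₂)^n = 2610 kPa.

2610 kPa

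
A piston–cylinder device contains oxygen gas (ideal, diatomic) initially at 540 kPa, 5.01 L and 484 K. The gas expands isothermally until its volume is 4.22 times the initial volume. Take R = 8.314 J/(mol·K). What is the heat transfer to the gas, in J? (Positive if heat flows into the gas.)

3900 J

n = P₁V₁/(RT₁) = 540×5.01/(8.314×484) = 0.672 mol.
Isothermal: T stays 484 K; PV = const ⇒ V₂ = 21.1 L, P₂ = 128 kPa.
ΔU = 0 (ideal gas, T constant).
W = nRT ln(V₂/V₁) = 0.672×8.314×484×ln(4.22) = 3900 J.
Q = ΔU + W = 3900 J.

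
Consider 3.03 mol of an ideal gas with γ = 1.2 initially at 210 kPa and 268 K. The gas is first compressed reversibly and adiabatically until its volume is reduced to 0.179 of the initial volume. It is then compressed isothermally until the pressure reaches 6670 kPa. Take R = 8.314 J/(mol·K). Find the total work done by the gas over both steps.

-27100 J

V₁ = nRT₁/P₁ = 3.03×8.314×268/210 = 32.1 L.
Step 1 — Adiabatic: TV^(γ−1) = const ⇒ T₂ = 268×(5.59)^0.200 = 378 K; PV^γ = const ⇒ P₂ = 1650 kPa.
ΔU = nCvΔT = 3.03×41.6×(378−268) = 13900 J.
Q = 0 for an adiabatic process, so W = −ΔU = -13900 J.
State after step 1: P = 1650 kPa, V = 5.75 L, T = 378 K.
Step 2 — Isothermal: T stays 378 K; PV = const ⇒ V₂ = 1.43 L, P₂ = 6670 kPa.
ΔU = 0 (ideal gas, T constant).
W = nRT ln(V₂/V₁) = 3.03×8.314×378×ln(0.248) = -13300 J.
Q = ΔU + W = -13300 J.
Net over both steps: W = -27100 J, Q = -13300 J, ΔU = 13900 J.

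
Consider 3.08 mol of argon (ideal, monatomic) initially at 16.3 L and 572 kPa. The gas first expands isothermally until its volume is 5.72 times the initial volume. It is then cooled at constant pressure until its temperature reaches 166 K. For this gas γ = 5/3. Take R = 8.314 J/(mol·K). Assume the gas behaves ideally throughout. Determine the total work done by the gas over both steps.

11200 J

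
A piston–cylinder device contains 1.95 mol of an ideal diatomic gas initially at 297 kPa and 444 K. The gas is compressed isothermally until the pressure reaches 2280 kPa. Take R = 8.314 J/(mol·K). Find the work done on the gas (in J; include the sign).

V₁ = nRT₁/P₁ = 1.95×8.314×444/297 = 24.2 L.
Isothermal: T stays 444 K; PV = const ⇒ V₂ = 3.16 L, P₂ = 2280 kPa.
W = nRT ln(V₂/V₁) = 1.95×8.314×444×ln(0.130) = -14700 J.
Work done on the gas = −W_by = 14700 J.

14700 J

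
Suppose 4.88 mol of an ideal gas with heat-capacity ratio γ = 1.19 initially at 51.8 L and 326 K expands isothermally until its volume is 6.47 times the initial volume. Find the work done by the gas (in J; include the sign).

P₁ = nRT₁/V₁ = 4.88×8.314×326/51.8 = 255 kPa.
Isothermal: T stays 326 K; PV = const ⇒ V₂ = 335 L, P₂ = 39.5 kPa.
W = nRT ln(V₂/V₁) = 4.88×8.314×326×ln(6.47) = 24700 J.

24700 J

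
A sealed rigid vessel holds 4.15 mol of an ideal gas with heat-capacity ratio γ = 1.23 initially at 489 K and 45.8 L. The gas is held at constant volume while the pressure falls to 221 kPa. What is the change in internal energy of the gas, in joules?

P₁ = nRT₁/V₁ = 4.15×8.314×489/45.8 = 368 kPa.
Isochoric: V stays 45.8 L; P/T = const ⇒ T₂ = 293 K, P₂ = 221 kPa.
For an ideal gas ΔU = nCvΔT with Cv = R/(γ−1) = 36.1 J/(mol·K).
ΔU = 4.15×36.1×(293−489) = -29300 J.

-29300 J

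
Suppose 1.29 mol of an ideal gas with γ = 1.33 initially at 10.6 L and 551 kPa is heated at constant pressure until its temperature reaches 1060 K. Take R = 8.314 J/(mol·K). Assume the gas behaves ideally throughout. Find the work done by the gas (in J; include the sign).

5530 J

T₁ = P₁V₁/(nR) = 551×10.6/(1.29×8.314) = 545 K.
Isobaric: P stays 551 kPa; V/T = const ⇒ T₂ = 1060 K, V₂ = 20.6 L.
W = PΔV = 551×(20.6−10.6) kPa·L = 5530 J.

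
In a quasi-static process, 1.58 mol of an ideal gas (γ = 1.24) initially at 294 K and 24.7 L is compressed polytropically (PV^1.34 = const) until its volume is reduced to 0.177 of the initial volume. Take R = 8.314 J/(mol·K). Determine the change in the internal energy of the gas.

P₁ = nRT₁/V₁ = 1.58×8.314×294/24.7 = 156 kPa.
Polytropic n=1.34: T₂ = T₁(V₁/V₂)^(n−1) = 294×(5.65)^0.34 = 530 K; P₂ = P₁(V₁/V₂)^n = 1590 kPa.
For an ideal gas ΔU = nCvΔT with Cv = R/(γ−1) = 34.6 J/(mol·K).
ΔU = 1.58×34.6×(530−294) = 12900 J.

12900 J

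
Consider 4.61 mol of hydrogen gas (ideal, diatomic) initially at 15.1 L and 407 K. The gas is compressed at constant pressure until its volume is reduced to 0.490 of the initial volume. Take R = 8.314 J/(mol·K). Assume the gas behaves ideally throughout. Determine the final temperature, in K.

199 K

P₁ = nRT₁/V₁ = 4.61×8.314×407/15.1 = 1030 kPa.
Isobaric: P stays 1030 kPa; V/T = const ⇒ T₂ = 199 K, V₂ = 7.40 L.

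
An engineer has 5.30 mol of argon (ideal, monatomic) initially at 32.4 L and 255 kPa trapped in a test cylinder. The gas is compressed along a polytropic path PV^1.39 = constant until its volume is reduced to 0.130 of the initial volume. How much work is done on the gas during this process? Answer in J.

T₁ = P₁V₁/(nR) = 255×32.4/(5.30×8.314) = 187 K.
Polytropic n=1.39: T₂ = T₁(V₁/V₂)^(n−1) = 187×(7.69)^0.39 = 415 K; P₂ = P₁(V₁/V₂)^n = 4350 kPa.
W = (P₁V₁−P₂V₂)/(n−1) = (255×32.4−4350×4.21)/0.39 = -25800 J.
Work done on the gas = −W_by = 25800 J.

25800 J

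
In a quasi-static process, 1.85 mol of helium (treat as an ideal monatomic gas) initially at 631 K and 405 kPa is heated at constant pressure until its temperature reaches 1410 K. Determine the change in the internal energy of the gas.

18000 J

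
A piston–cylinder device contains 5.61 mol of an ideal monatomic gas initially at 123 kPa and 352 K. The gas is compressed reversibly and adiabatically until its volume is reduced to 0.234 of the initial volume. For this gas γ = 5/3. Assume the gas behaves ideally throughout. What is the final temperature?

V₁ = nRT₁/P₁ = 5.61×8.314×352/123 = 133 L.
Adiabatic: TV^(γ−1) = const ⇒ T₂ = 352×(4.27)^0.667 = 927 K; PV^γ = const ⇒ P₂ = 1380 kPa.

927 K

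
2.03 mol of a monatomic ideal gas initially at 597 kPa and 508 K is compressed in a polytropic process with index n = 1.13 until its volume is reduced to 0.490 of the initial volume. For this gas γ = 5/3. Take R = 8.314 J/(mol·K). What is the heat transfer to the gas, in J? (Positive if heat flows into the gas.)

V₁ = nRT₁/P₁ = 2.03×8.314×508/597 = 14.4 L.
Polytropic n=1.13: T₂ = T₁(V₁/V₂)^(n−1) = 508×(2.04)^0.13 = 557 K; P₂ = P₁(V₁/V₂)^n = 1340 kPa.
W = (P₁V₁−P₂V₂)/(n−1) = (597×14.4−1340×7.04)/0.13 = -6410 J.
ΔU = nCvΔT = 2.03×12.5×(557−508) = 1250 J.
Q = ΔU + W = -5160 J.

-5160 J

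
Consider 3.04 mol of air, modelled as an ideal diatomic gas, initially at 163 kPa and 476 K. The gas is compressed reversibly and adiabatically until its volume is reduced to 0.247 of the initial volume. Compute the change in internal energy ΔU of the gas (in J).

22500 J

V₁ = nRT₁/P₁ = 3.04×8.314×476/163 = 73.8 L.
Adiabatic: TV^(γ−1) = const ⇒ T₂ = 476×(4.05)^0.400 = 833 K; PV^γ = const ⇒ P₂ = 1150 kPa.
For an ideal gas ΔU = nCvΔT with Cv = (5/2)R = 20.8 J/(mol·K).
ΔU = 3.04×20.8×(833−476) = 22500 J.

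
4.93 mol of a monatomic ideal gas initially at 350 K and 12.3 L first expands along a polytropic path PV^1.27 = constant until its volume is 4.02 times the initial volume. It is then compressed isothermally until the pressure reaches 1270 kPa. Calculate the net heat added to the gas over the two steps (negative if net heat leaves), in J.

P₁ = nRT₁/V₁ = 4.93×8.314×350/12.3 = 1170 kPa.
Step 1 — Polytropic n=1.27: T₂ = T₁(V₁/V₂)^(n−1) = 350×(0.249)^0.27 = 240 K; P₂ = P₁(V₁/V₂)^n = 199 kPa.
W = (P₁V₁−P₂V₂)/(n−1) = (1170×12.3−199×49.4)/0.27 = 16600 J.
ΔU = nCvΔT = 4.93×12.5×(240−350) = -6740 J.
Q = ΔU + W = 9900 J.
State after step 1: P = 199 kPa, V = 49.4 L, T = 240 K.
Step 2 — Isothermal: T stays 240 K; PV = const ⇒ V₂ = 7.76 L, P₂ = 1270 kPa.
ΔU = 0 (ideal gas, T constant).
W = nRT ln(V₂/V₁) = 4.93×8.314×240×ln(0.157) = -18200 J.
Q = ΔU + W = -18200 J.
Net over both steps: W = -1610 J, Q = -8350 J, ΔU = -6740 J.

-8350 J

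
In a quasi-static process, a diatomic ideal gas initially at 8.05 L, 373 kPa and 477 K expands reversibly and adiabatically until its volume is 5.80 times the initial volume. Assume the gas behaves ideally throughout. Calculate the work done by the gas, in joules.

n = P₁V₁/(RT₁) = 373×8.05/(8.314×477) = 0.757 mol.
Adiabatic: TV^(γ−1) = const ⇒ T₂ = 477×(0.172)^0.400 = 236 K; PV^γ = const ⇒ P₂ = 31.8 kPa.
ΔU = nCvΔT = 0.757×20.8×(236−477) = -3790 J.
Q = 0 for an adiabatic process, so W = −ΔU = 3790 J.

3790 J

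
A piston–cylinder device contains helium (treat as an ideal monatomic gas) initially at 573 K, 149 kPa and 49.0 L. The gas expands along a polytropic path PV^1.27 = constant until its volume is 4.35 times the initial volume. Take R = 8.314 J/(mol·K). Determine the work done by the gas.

n = P₁V₁/(RT₁) = 149×49.0/(8.314×573) = 1.53 mol.
Polytropic n=1.27: T₂ = T₁(V₁/V₂)^(n−1) = 573×(0.230)^0.27 = 385 K; P₂ = P₁(V₁/V₂)^n = 23.0 kPa.
W = (P₁V₁−P₂V₂)/(n−1) = (149×49.0−23.0×213)/0.27 = 8860 J.

8860 J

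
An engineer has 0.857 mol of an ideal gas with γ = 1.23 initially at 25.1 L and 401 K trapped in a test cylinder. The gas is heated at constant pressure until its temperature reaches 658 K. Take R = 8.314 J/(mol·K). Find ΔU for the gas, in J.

7960 J

P₁ = nRT₁/V₁ = 0.857×8.314×401/25.1 = 114 kPa.
Isobaric: P stays 114 kPa; V/T = const ⇒ T₂ = 658 K, V₂ = 41.2 L.
For an ideal gas ΔU = nCvΔT with Cv = R/(γ−1) = 36.1 J/(mol·K).
ΔU = 0.857×36.1×(658−401) = 7960 J.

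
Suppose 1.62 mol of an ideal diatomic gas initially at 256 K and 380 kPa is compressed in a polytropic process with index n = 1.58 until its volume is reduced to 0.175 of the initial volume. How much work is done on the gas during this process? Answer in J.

V₁ = nRT₁/P₁ = 1.62×8.314×256/380 = 9.07 L.
Polytropic n=1.58: T₂ = T₁(V₁/V₂)^(n−1) = 256×(5.71)^0.58 = 704 K; P₂ = P₁(V₁/V₂)^n = 5970 kPa.
W = (P₁V₁−P₂V₂)/(n−1) = (380×9.07−5970×1.59)/0.58 = -10400 J.
Work done on the gas = −W_by = 10400 J.

10400 J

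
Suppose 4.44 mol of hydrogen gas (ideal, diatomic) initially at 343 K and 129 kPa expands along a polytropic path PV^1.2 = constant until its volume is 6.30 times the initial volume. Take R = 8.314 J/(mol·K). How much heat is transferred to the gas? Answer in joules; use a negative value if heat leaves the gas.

V₁ = nRT₁/P₁ = 4.44×8.314×343/129 = 98.2 L.
Polytropic n=1.2: T₂ = T₁(V₁/V₂)^(n−1) = 343×(0.159)^0.20 = 237 K; P₂ = P₁(V₁/V₂)^n = 14.2 kPa.
W = (P₁V₁−P₂V₂)/(n−1) = (129×98.2−14.2×618)/0.20 = 19500 J.
ΔU = nCvΔT = 4.44×20.8×(237−343) = -9750 J.
Q = ΔU + W = 9750 J.

9750 J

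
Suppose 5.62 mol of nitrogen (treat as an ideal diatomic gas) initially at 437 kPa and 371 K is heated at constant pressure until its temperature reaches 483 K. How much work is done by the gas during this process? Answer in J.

5230 J

V₁ = nRT₁/P₁ = 5.62×8.314×371/437 = 39.7 L.
Isobaric: P stays 437 kPa; V/T = const ⇒ T₂ = 483 K, V₂ = 51.6 L.
W = PΔV = 437×(51.6−39.7) kPa·L = 5230 J.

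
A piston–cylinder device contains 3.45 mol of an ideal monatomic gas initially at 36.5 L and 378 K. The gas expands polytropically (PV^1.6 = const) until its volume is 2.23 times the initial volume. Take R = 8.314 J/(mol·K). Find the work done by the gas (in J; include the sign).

6900 J

P₁ = nRT₁/V₁ = 3.45×8.314×378/36.5 = 297 kPa.
Polytropic n=1.6: T₂ = T₁(V₁/V₂)^(n−1) = 378×(0.448)^0.60 = 234 K; P₂ = P₁(V₁/V₂)^n = 82.3 kPa.
W = (P₁V₁−P₂V₂)/(n−1) = (297×36.5−82.3×81.4)/0.60 = 6900 J.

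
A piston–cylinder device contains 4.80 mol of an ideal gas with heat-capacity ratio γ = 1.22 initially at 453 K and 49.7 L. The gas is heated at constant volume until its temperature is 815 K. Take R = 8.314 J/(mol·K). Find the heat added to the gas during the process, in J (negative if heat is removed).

P₁ = nRT₁/V₁ = 4.80×8.314×453/49.7 = 364 kPa.
Isochoric: V stays 49.7 L; P/T = const ⇒ T₂ = 815 K, P₂ = 654 kPa.
W = 0 (no volume change).
ΔU = nCvΔT = 4.80×37.8×(815−453) = 65700 J.
Q = ΔU = 65700 J.

65700 J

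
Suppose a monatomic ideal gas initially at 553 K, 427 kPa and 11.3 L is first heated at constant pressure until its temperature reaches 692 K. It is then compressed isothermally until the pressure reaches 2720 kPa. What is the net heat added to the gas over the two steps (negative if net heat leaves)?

-8150 J

n = P₁V₁/(RT₁) = 427×11.3/(8.314×553) = 1.05 mol.
Step 1 — Isobaric: P stays 427 kPa; V/T = const ⇒ T₂ = 692 K, V₂ = 14.1 L.
W = PΔV = 427×(14.1−11.3) kPa·L = 1210 J.
ΔU = nCvΔT = 1.05×12.5×(692−553) = 1820 J.
Q = ΔU + W = nCpΔT = 3030 J.
State after step 1: P = 427 kPa, V = 14.1 L, T = 692 K.
Step 2 — Isothermal: T stays 692 K; PV = const ⇒ V₂ = 2.22 L, P₂ = 2720 kPa.
ΔU = 0 (ideal gas, T constant).
W = nRT ln(V₂/V₁) = 1.05×8.314×692×ln(0.157) = -11200 J.
Q = ΔU + W = -11200 J.
Net over both steps: W = -9970 J, Q = -8150 J, ΔU = 1820 J.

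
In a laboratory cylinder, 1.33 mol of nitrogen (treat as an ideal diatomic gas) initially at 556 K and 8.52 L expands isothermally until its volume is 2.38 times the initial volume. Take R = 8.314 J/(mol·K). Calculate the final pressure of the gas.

303 kPa

P₁ = nRT₁/V₁ = 1.33×8.314×556/8.52 = 722 kPa.
Isothermal: T stays 556 K; PV = const ⇒ V₂ = 20.3 L, P₂ = 303 kPa.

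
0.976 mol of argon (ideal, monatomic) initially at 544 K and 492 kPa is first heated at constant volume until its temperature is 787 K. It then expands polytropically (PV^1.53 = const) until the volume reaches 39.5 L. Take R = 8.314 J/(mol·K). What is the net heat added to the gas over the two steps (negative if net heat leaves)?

V₁ = nRT₁/P₁ = 0.976×8.314×544/492 = 8.97 L.
Step 1 — Isochoric: V stays 8.97 L; P/T = const ⇒ T₂ = 787 K, P₂ = 712 kPa.
W = 0 (no volume change).
ΔU = nCvΔT = 0.976×12.5×(787−544) = 2960 J.
Q = ΔU = 2960 J.
State after step 1: P = 712 kPa, V = 8.97 L, T = 787 K.
Step 2 — Polytropic n=1.53: T₂ = T₁(V₁/V₂)^(n−1) = 787×(0.227)^0.53 = 359 K; P₂ = P₁(V₁/V₂)^n = 73.7 kPa.
W = (P₁V₁−P₂V₂)/(n−1) = (712×8.97−73.7×39.5)/0.53 = 6560 J.
ΔU = nCvΔT = 0.976×12.5×(359−787) = -5210 J.
Q = ΔU + W = 1340 J.
Net over both steps: W = 6560 J, Q = 4300 J, ΔU = -2250 J.

4300 J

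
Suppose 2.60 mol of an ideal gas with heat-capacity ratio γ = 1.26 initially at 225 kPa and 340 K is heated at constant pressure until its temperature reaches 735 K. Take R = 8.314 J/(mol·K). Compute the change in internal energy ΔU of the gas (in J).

32800 J

V₁ = nRT₁/P₁ = 2.60×8.314×340/225 = 32.7 L.
Isobaric: P stays 225 kPa; V/T = const ⇒ T₂ = 735 K, V₂ = 70.6 L.
For an ideal gas ΔU = nCvΔT with Cv = R/(γ−1) = 32.0 J/(mol·K).
ΔU = 2.60×32.0×(735−340) = 32800 J.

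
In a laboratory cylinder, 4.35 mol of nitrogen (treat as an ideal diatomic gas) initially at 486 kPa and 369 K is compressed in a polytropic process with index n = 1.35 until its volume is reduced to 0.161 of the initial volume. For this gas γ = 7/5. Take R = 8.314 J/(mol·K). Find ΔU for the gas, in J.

29900 J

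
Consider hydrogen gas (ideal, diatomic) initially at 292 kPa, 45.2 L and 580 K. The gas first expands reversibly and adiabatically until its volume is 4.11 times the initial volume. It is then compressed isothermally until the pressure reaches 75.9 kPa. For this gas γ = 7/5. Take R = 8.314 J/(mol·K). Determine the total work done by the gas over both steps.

9510 J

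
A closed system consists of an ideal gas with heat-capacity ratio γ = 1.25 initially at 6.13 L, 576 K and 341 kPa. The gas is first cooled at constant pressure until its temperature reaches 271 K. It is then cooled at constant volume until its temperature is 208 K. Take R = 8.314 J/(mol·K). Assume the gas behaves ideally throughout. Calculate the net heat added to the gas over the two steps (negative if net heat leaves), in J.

-6450 J

n = P₁V₁/(RT₁) = 341×6.13/(8.314×576) = 0.436 mol.
Step 1 — Isobaric: P stays 341 kPa; V/T = const ⇒ T₂ = 271 K, V₂ = 2.88 L.
W = PΔV = 341×(2.88−6.13) kPa·L = -1110 J.
ΔU = nCvΔT = 0.436×33.3×(271−576) = -4430 J.
Q = ΔU + W = nCpΔT = -5530 J.
State after step 1: P = 341 kPa, V = 2.88 L, T = 271 K.
Step 2 — Isochoric: V stays 2.88 L; P/T = const ⇒ T₂ = 208 K, P₂ = 262 kPa.
W = 0 (no volume change).
ΔU = nCvΔT = 0.436×33.3×(208−271) = -915 J.
Q = ΔU = -915 J.
Net over both steps: W = -1110 J, Q = -6450 J, ΔU = -5340 J.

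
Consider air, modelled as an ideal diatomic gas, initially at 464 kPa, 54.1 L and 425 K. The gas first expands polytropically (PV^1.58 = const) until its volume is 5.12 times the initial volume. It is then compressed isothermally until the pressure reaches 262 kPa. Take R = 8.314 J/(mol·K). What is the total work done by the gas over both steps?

n = P₁V₁/(RT₁) = 464×54.1/(8.314×425) = 7.10 mol.
Step 1 — Polytropic n=1.58: T₂ = T₁(V₁/V₂)^(n−1) = 425×(0.195)^0.58 = 165 K; P₂ = P₁(V₁/V₂)^n = 35.1 kPa.
W = (P₁V₁−P₂V₂)/(n−1) = (464×54.1−35.1×277)/0.58 = 26500 J.
ΔU = nCvΔT = 7.10×20.8×(165−425) = -38400 J.
Q = ΔU + W = -11900 J.
State after step 1: P = 35.1 kPa, V = 277 L, T = 165 K.
Step 2 — Isothermal: T stays 165 K; PV = const ⇒ V₂ = 37.2 L, P₂ = 262 kPa.
ΔU = 0 (ideal gas, T constant).
W = nRT ln(V₂/V₁) = 7.10×8.314×165×ln(0.134) = -19600 J.
Q = ΔU + W = -19600 J.
Net over both steps: W = 6940 J, Q = -31500 J, ΔU = -38400 J.

6940 J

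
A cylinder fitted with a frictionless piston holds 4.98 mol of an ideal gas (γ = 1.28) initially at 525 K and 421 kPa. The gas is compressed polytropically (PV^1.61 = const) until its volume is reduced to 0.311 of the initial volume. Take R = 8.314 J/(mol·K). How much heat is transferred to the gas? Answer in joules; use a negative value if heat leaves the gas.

V₁ = nRT₁/P₁ = 4.98×8.314×525/421 = 51.6 L.
Polytropic n=1.61: T₂ = T₁(V₁/V₂)^(n−1) = 525×(3.22)^0.61 = 1070 K; P₂ = P₁(V₁/V₂)^n = 2760 kPa.
W = (P₁V₁−P₂V₂)/(n−1) = (421×51.6−2760×16.1)/0.61 = -37000 J.
ΔU = nCvΔT = 4.98×29.7×(1070−525) = 80700 J.
Q = ΔU + W = 43600 J.

43600 J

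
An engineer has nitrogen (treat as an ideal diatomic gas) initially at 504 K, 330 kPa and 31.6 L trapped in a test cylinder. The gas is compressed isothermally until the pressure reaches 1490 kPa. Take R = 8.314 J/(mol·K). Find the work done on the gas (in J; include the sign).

n = P₁V₁/(RT₁) = 330×31.6/(8.314×504) = 2.49 mol.
Isothermal: T stays 504 K; PV = const ⇒ V₂ = 7.00 L, P₂ = 1490 kPa.
W = nRT ln(V₂/V₁) = 2.49×8.314×504×ln(0.221) = -15700 J.
Work done on the gas = −W_by = 15700 J.

15700 J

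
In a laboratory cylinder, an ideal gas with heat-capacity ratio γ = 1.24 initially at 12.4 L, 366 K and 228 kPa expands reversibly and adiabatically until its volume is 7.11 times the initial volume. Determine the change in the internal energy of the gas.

n = P₁V₁/(RT₁) = 228×12.4/(8.314×366) = 0.929 mol.
Adiabatic: TV^(γ−1) = const ⇒ T₂ = 366×(0.141)^0.240 = 229 K; PV^γ = const ⇒ P₂ = 20.0 kPa.
For an ideal gas ΔU = nCvΔT with Cv = R/(γ−1) = 34.6 J/(mol·K).
ΔU = 0.929×34.6×(229−366) = -4420 J.

-4420 J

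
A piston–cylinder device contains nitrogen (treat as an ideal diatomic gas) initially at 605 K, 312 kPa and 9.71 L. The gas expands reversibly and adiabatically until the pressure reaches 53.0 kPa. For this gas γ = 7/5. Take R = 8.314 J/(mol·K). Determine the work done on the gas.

n = P₁V₁/(RT₁) = 312×9.71/(8.314×605) = 0.602 mol.
Adiabatic: T₂/T₁ = (P₂/P₁)^((γ−1)/γ) ⇒ T₂ = 605×(0.170)^0.286 = 365 K; V₂ = 34.4 L.
ΔU = nCvΔT = 0.602×20.8×(365−605) = -3010 J.
Q = 0 for an adiabatic process, so W = −ΔU = 3010 J.
Work done on the gas = −W_by = -3010 J.

-3010 J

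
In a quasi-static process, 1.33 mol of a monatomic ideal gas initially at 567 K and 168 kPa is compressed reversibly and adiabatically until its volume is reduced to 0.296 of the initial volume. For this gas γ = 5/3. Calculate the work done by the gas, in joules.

-11800 J

V₁ = nRT₁/P₁ = 1.33×8.314×567/168 = 37.3 L.
Adiabatic: TV^(γ−1) = const ⇒ T₂ = 567×(3.38)^0.667 = 1280 K; PV^γ = const ⇒ P₂ = 1280 kPa.
ΔU = nCvΔT = 1.33×12.5×(1280−567) = 11800 J.
Q = 0 for an adiabatic process, so W = −ΔU = -11800 J.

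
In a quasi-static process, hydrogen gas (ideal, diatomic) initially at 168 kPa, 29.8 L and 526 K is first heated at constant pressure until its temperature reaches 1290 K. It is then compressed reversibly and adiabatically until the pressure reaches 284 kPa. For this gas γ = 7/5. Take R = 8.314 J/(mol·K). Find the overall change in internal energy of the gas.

n = P₁V₁/(RT₁) = 168×29.8/(8.314×526) = 1.14 mol.
Step 1 — Isobaric: P stays 168 kPa; V/T = const ⇒ T₂ = 1290 K, V₂ = 73.1 L.
W = PΔV = 168×(73.1−29.8) kPa·L = 7270 J.
ΔU = nCvΔT = 1.14×20.8×(1290−526) = 18200 J.
Q = ΔU + W = nCpΔT = 25500 J.
State after step 1: P = 168 kPa, V = 73.1 L, T = 1290 K.
Step 2 — Adiabatic: T₂/T₁ = (P₂/P₁)^((γ−1)/γ) ⇒ T₂ = 1290×(1.69)^0.286 = 1500 K; V₂ = 50.2 L.
ΔU = nCvΔT = 1.14×20.8×(1500−1290) = 4970 J.
Q = 0 for an adiabatic process, so W = −ΔU = -4970 J.
Net over both steps: W = 2300 J, Q = 25500 J, ΔU = 23100 J.

23100 J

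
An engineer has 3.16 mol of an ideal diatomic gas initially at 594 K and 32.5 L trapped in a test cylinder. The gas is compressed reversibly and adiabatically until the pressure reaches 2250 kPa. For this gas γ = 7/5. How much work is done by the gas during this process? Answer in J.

-21600 J

P₁ = nRT₁/V₁ = 3.16×8.314×594/32.5 = 480 kPa.
Adiabatic: T₂/T₁ = (P₂/P₁)^((γ−1)/γ) ⇒ T₂ = 594×(4.69)^0.286 = 924 K; V₂ = 10.8 L.
ΔU = nCvΔT = 3.16×20.8×(924−594) = 21600 J.
Q = 0 for an adiabatic process, so W = −ΔU = -21600 J.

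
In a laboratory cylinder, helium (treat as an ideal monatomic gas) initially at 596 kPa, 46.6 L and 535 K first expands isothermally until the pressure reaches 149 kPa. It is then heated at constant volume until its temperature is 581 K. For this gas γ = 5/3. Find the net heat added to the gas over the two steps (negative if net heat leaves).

42100 J

n = P₁V₁/(RT₁) = 596×46.6/(8.314×535) = 6.24 mol.
Step 1 — Isothermal: T stays 535 K; PV = const ⇒ V₂ = 186 L, P₂ = 149 kPa.
ΔU = 0 (ideal gas, T constant).
W = nRT ln(V₂/V₁) = 6.24×8.314×535×ln(4.00) = 38500 J.
Q = ΔU + W = 38500 J.
State after step 1: P = 149 kPa, V = 186 L, T = 535 K.
Step 2 — Isochoric: V stays 186 L; P/T = const ⇒ T₂ = 581 K, P₂ = 162 kPa.
W = 0 (no volume change).
ΔU = nCvΔT = 6.24×12.5×(581−535) = 3580 J.
Q = ΔU = 3580 J.
Net over both steps: W = 38500 J, Q = 42100 J, ΔU = 3580 J.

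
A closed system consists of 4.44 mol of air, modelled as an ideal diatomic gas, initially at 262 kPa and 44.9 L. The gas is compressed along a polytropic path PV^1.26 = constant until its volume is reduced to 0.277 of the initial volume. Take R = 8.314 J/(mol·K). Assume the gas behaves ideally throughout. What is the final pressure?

1320 kPa

T₁ = P₁V₁/(nR) = 262×44.9/(4.44×8.314) = 319 K.
Polytropic n=1.26: T₂ = T₁(V₁/V₂)^(n−1) = 319×(3.61)^0.26 = 445 K; P₂ = P₁(V₁/V₂)^n = 1320 kPa.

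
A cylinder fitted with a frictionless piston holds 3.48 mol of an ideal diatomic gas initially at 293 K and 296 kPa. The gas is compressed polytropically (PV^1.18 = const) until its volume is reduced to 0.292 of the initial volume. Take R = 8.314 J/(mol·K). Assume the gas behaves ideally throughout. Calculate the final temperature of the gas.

V₁ = nRT₁/P₁ = 3.48×8.314×293/296 = 28.6 L.
Polytropic n=1.18: T₂ = T₁(V₁/V₂)^(n−1) = 293×(3.42)^0.18 = 366 K; P₂ = P₁(V₁/V₂)^n = 1270 kPa.

366 K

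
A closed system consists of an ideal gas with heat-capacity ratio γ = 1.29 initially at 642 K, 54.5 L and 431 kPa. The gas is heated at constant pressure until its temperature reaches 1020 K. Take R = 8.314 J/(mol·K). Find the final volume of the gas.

Isobaric: P stays 431 kPa; V/T = const ⇒ T₂ = 1020 K, V₂ = 86.6 L.

86.6 L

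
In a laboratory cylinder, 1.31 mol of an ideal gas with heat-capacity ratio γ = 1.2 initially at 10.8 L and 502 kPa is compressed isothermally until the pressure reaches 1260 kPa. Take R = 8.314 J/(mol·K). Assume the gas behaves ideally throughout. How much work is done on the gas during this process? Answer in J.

4990 J

T₁ = P₁V₁/(nR) = 502×10.8/(1.31×8.314) = 498 K.
Isothermal: T stays 498 K; PV = const ⇒ V₂ = 4.30 L, P₂ = 1260 kPa.
W = nRT ln(V₂/V₁) = 1.31×8.314×498×ln(0.398) = -4990 J.
Work done on the gas = −W_by = 4990 J.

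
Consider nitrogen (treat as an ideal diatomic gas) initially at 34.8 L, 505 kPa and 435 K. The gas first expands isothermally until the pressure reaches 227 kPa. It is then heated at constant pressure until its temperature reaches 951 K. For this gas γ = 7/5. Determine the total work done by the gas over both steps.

n = P₁V₁/(RT₁) = 505×34.8/(8.314×435) = 4.86 mol.
Step 1 — Isothermal: T stays 435 K; PV = const ⇒ V₂ = 77.4 L, P₂ = 227 kPa.
ΔU = 0 (ideal gas, T constant).
W = nRT ln(V₂/V₁) = 4.86×8.314×435×ln(2.22) = 14100 J.
Q = ΔU + W = 14100 J.
State after step 1: P = 227 kPa, V = 77.4 L, T = 435 K.
Step 2 — Isobaric: P stays 227 kPa; V/T = const ⇒ T₂ = 951 K, V₂ = 169 L.
W = PΔV = 227×(169−77.4) kPa·L = 20800 J.
ΔU = nCvΔT = 4.86×20.8×(951−435) = 52100 J.
Q = ΔU + W = nCpΔT = 73000 J.
Net over both steps: W = 34900 J, Q = 87000 J, ΔU = 52100 J.

34900 J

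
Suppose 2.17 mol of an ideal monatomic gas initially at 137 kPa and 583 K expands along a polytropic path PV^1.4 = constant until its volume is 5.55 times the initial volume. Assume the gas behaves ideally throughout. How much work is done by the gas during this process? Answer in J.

13000 J

V₁ = nRT₁/P₁ = 2.17×8.314×583/137 = 76.8 L.
Polytropic n=1.4: T₂ = T₁(V₁/V₂)^(n−1) = 583×(0.180)^0.40 = 294 K; P₂ = P₁(V₁/V₂)^n = 12.4 kPa.
W = (P₁V₁−P₂V₂)/(n−1) = (137×76.8−12.4×426)/0.40 = 13000 J.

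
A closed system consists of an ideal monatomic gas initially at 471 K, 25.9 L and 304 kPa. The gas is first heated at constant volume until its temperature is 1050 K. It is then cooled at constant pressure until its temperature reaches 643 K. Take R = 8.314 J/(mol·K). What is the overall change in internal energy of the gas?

n = P₁V₁/(RT₁) = 304×25.9/(8.314×471) = 2.01 mol.
Step 1 — Isochoric: V stays 25.9 L; P/T = const ⇒ T₂ = 1050 K, P₂ = 678 kPa.
W = 0 (no volume change).
ΔU = nCvΔT = 2.01×12.5×(1050−471) = 14500 J.
Q = ΔU = 14500 J.
State after step 1: P = 678 kPa, V = 25.9 L, T = 1050 K.
Step 2 — Isobaric: P stays 678 kPa; V/T = const ⇒ T₂ = 643 K, V₂ = 15.9 L.
W = PΔV = 678×(15.9−25.9) kPa·L = -6800 J.
ΔU = nCvΔT = 2.01×12.5×(643−1050) = -10200 J.
Q = ΔU + W = nCpΔT = -17000 J.
Net over both steps: W = -6800 J, Q = -2490 J, ΔU = 4310 J.

4310 J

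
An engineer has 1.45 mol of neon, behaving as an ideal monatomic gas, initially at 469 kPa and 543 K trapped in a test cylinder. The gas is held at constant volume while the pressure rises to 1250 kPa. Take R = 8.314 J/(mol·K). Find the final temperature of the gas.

V₁ = nRT₁/P₁ = 1.45×8.314×543/469 = 14.0 L.
Isochoric: V stays 14.0 L; P/T = const ⇒ T₂ = 1450 K, P₂ = 1250 kPa.

1450 K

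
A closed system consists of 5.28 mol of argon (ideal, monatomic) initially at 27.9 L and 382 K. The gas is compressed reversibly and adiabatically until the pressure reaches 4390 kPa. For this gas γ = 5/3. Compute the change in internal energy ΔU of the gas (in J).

30600 J

P₁ = nRT₁/V₁ = 5.28×8.314×382/27.9 = 601 kPa.
Adiabatic: T₂/T₁ = (P₂/P₁)^((γ−1)/γ) ⇒ T₂ = 382×(7.30)^0.400 = 846 K; V₂ = 8.46 L.
For an ideal gas ΔU = nCvΔT with Cv = (3/2)R = 12.5 J/(mol·K).
ΔU = 5.28×12.5×(846−382) = 30600 J.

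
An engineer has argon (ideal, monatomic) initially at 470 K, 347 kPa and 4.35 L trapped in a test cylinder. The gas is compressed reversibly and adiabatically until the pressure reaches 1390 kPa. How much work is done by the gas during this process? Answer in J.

-1680 J

n = P₁V₁/(RT₁) = 347×4.35/(8.314×470) = 0.386 mol.
Adiabatic: T₂/T₁ = (P₂/P₁)^((γ−1)/γ) ⇒ T₂ = 470×(4.01)^0.400 = 819 K; V₂ = 1.89 L.
ΔU = nCvΔT = 0.386×12.5×(819−470) = 1680 J.
Q = 0 for an adiabatic process, so W = −ΔU = -1680 J.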